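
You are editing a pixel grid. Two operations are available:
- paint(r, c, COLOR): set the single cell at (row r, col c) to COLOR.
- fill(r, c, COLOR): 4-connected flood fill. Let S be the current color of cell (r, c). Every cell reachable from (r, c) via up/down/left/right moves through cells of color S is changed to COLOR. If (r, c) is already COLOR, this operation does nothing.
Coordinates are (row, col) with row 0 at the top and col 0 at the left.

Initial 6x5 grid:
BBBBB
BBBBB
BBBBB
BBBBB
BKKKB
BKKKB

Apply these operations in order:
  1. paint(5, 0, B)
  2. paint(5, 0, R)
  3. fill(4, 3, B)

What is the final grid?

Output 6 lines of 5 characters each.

After op 1 paint(5,0,B):
BBBBB
BBBBB
BBBBB
BBBBB
BKKKB
BKKKB
After op 2 paint(5,0,R):
BBBBB
BBBBB
BBBBB
BBBBB
BKKKB
RKKKB
After op 3 fill(4,3,B) [6 cells changed]:
BBBBB
BBBBB
BBBBB
BBBBB
BBBBB
RBBBB

Answer: BBBBB
BBBBB
BBBBB
BBBBB
BBBBB
RBBBB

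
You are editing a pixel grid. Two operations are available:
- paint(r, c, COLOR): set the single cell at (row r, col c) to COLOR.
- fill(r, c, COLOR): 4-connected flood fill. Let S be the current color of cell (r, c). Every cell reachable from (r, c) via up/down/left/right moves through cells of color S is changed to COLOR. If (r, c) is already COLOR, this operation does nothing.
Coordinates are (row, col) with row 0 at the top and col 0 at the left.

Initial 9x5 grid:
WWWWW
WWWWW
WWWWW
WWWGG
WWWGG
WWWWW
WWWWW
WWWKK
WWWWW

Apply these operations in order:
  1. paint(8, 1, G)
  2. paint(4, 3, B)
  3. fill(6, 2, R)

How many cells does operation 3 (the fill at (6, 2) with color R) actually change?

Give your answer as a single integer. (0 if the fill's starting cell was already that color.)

Answer: 38

Derivation:
After op 1 paint(8,1,G):
WWWWW
WWWWW
WWWWW
WWWGG
WWWGG
WWWWW
WWWWW
WWWKK
WGWWW
After op 2 paint(4,3,B):
WWWWW
WWWWW
WWWWW
WWWGG
WWWBG
WWWWW
WWWWW
WWWKK
WGWWW
After op 3 fill(6,2,R) [38 cells changed]:
RRRRR
RRRRR
RRRRR
RRRGG
RRRBG
RRRRR
RRRRR
RRRKK
RGRRR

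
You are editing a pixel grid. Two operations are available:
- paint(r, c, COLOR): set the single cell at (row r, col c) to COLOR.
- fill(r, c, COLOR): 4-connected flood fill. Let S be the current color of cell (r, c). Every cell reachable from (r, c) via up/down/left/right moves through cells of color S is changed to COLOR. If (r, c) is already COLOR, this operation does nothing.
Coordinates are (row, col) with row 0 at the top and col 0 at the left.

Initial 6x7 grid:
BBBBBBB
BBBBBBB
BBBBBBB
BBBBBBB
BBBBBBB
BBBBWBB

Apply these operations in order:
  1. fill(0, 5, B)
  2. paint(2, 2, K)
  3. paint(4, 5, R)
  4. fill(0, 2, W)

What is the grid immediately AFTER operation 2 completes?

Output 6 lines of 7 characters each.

Answer: BBBBBBB
BBBBBBB
BBKBBBB
BBBBBBB
BBBBBBB
BBBBWBB

Derivation:
After op 1 fill(0,5,B) [0 cells changed]:
BBBBBBB
BBBBBBB
BBBBBBB
BBBBBBB
BBBBBBB
BBBBWBB
After op 2 paint(2,2,K):
BBBBBBB
BBBBBBB
BBKBBBB
BBBBBBB
BBBBBBB
BBBBWBB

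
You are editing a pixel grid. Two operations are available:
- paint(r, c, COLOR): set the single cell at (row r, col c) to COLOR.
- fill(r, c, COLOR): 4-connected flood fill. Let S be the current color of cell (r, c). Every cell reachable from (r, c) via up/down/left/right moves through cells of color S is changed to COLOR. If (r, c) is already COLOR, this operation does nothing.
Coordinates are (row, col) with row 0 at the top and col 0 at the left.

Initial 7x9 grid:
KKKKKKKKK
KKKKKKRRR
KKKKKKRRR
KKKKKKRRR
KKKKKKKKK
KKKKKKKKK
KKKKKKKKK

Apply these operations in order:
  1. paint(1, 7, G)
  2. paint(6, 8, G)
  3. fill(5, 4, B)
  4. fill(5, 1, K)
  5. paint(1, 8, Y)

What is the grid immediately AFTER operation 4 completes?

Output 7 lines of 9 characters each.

Answer: KKKKKKKKK
KKKKKKRGR
KKKKKKRRR
KKKKKKRRR
KKKKKKKKK
KKKKKKKKK
KKKKKKKKG

Derivation:
After op 1 paint(1,7,G):
KKKKKKKKK
KKKKKKRGR
KKKKKKRRR
KKKKKKRRR
KKKKKKKKK
KKKKKKKKK
KKKKKKKKK
After op 2 paint(6,8,G):
KKKKKKKKK
KKKKKKRGR
KKKKKKRRR
KKKKKKRRR
KKKKKKKKK
KKKKKKKKK
KKKKKKKKG
After op 3 fill(5,4,B) [53 cells changed]:
BBBBBBBBB
BBBBBBRGR
BBBBBBRRR
BBBBBBRRR
BBBBBBBBB
BBBBBBBBB
BBBBBBBBG
After op 4 fill(5,1,K) [53 cells changed]:
KKKKKKKKK
KKKKKKRGR
KKKKKKRRR
KKKKKKRRR
KKKKKKKKK
KKKKKKKKK
KKKKKKKKG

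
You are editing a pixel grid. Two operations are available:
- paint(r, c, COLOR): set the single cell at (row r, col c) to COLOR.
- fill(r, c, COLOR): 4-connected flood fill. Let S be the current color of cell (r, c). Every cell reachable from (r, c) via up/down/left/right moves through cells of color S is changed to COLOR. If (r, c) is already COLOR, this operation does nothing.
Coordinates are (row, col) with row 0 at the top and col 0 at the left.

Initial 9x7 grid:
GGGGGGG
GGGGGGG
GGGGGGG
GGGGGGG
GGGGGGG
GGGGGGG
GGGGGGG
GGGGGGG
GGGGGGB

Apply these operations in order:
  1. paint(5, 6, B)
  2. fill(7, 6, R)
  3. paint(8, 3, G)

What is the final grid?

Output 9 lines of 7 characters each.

After op 1 paint(5,6,B):
GGGGGGG
GGGGGGG
GGGGGGG
GGGGGGG
GGGGGGG
GGGGGGB
GGGGGGG
GGGGGGG
GGGGGGB
After op 2 fill(7,6,R) [61 cells changed]:
RRRRRRR
RRRRRRR
RRRRRRR
RRRRRRR
RRRRRRR
RRRRRRB
RRRRRRR
RRRRRRR
RRRRRRB
After op 3 paint(8,3,G):
RRRRRRR
RRRRRRR
RRRRRRR
RRRRRRR
RRRRRRR
RRRRRRB
RRRRRRR
RRRRRRR
RRRGRRB

Answer: RRRRRRR
RRRRRRR
RRRRRRR
RRRRRRR
RRRRRRR
RRRRRRB
RRRRRRR
RRRRRRR
RRRGRRB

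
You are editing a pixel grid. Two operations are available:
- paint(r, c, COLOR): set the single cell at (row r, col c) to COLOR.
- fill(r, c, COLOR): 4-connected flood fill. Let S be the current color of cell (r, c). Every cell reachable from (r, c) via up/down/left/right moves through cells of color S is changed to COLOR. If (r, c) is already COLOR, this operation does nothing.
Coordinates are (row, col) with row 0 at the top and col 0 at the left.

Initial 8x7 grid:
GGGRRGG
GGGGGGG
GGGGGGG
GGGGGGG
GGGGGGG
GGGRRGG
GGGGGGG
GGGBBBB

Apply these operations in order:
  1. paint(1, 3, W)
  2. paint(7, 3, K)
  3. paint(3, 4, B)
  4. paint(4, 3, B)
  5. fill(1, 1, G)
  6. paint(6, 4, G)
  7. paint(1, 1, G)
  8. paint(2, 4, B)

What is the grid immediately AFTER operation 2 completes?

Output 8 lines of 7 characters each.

After op 1 paint(1,3,W):
GGGRRGG
GGGWGGG
GGGGGGG
GGGGGGG
GGGGGGG
GGGRRGG
GGGGGGG
GGGBBBB
After op 2 paint(7,3,K):
GGGRRGG
GGGWGGG
GGGGGGG
GGGGGGG
GGGGGGG
GGGRRGG
GGGGGGG
GGGKBBB

Answer: GGGRRGG
GGGWGGG
GGGGGGG
GGGGGGG
GGGGGGG
GGGRRGG
GGGGGGG
GGGKBBB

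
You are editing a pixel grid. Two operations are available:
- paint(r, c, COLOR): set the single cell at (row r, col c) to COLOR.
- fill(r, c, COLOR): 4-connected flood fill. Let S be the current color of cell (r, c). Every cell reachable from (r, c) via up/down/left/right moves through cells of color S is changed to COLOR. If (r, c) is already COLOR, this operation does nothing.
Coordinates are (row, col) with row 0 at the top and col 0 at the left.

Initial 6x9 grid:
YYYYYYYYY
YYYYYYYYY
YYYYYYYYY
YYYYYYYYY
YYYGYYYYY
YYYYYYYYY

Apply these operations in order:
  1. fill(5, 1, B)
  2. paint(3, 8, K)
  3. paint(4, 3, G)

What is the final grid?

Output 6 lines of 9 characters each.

Answer: BBBBBBBBB
BBBBBBBBB
BBBBBBBBB
BBBBBBBBK
BBBGBBBBB
BBBBBBBBB

Derivation:
After op 1 fill(5,1,B) [53 cells changed]:
BBBBBBBBB
BBBBBBBBB
BBBBBBBBB
BBBBBBBBB
BBBGBBBBB
BBBBBBBBB
After op 2 paint(3,8,K):
BBBBBBBBB
BBBBBBBBB
BBBBBBBBB
BBBBBBBBK
BBBGBBBBB
BBBBBBBBB
After op 3 paint(4,3,G):
BBBBBBBBB
BBBBBBBBB
BBBBBBBBB
BBBBBBBBK
BBBGBBBBB
BBBBBBBBB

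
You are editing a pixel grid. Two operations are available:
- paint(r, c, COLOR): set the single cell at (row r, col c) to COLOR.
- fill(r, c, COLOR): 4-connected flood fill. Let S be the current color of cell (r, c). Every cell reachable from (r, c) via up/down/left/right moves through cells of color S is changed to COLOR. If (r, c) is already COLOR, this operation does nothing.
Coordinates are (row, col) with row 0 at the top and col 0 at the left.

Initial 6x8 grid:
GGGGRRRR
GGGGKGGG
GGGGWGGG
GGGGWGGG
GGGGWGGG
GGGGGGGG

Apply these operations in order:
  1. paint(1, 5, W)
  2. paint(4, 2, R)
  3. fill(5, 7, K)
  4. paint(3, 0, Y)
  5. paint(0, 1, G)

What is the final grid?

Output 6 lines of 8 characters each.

After op 1 paint(1,5,W):
GGGGRRRR
GGGGKWGG
GGGGWGGG
GGGGWGGG
GGGGWGGG
GGGGGGGG
After op 2 paint(4,2,R):
GGGGRRRR
GGGGKWGG
GGGGWGGG
GGGGWGGG
GGRGWGGG
GGGGGGGG
After op 3 fill(5,7,K) [38 cells changed]:
KKKKRRRR
KKKKKWKK
KKKKWKKK
KKKKWKKK
KKRKWKKK
KKKKKKKK
After op 4 paint(3,0,Y):
KKKKRRRR
KKKKKWKK
KKKKWKKK
YKKKWKKK
KKRKWKKK
KKKKKKKK
After op 5 paint(0,1,G):
KGKKRRRR
KKKKKWKK
KKKKWKKK
YKKKWKKK
KKRKWKKK
KKKKKKKK

Answer: KGKKRRRR
KKKKKWKK
KKKKWKKK
YKKKWKKK
KKRKWKKK
KKKKKKKK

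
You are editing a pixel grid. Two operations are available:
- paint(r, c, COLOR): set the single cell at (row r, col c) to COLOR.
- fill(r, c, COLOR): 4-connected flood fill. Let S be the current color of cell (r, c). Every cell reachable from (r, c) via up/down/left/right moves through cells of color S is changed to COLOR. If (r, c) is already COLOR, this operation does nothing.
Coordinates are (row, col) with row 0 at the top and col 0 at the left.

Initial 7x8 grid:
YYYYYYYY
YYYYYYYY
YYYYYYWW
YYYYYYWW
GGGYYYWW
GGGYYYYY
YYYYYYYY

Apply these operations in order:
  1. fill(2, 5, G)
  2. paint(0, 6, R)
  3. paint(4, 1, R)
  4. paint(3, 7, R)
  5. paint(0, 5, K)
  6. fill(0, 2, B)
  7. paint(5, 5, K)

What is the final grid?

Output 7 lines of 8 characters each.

Answer: BBBBBKRB
BBBBBBBB
BBBBBBWW
BBBBBBWR
BRBBBBWW
BBBBBKBB
BBBBBBBB

Derivation:
After op 1 fill(2,5,G) [44 cells changed]:
GGGGGGGG
GGGGGGGG
GGGGGGWW
GGGGGGWW
GGGGGGWW
GGGGGGGG
GGGGGGGG
After op 2 paint(0,6,R):
GGGGGGRG
GGGGGGGG
GGGGGGWW
GGGGGGWW
GGGGGGWW
GGGGGGGG
GGGGGGGG
After op 3 paint(4,1,R):
GGGGGGRG
GGGGGGGG
GGGGGGWW
GGGGGGWW
GRGGGGWW
GGGGGGGG
GGGGGGGG
After op 4 paint(3,7,R):
GGGGGGRG
GGGGGGGG
GGGGGGWW
GGGGGGWR
GRGGGGWW
GGGGGGGG
GGGGGGGG
After op 5 paint(0,5,K):
GGGGGKRG
GGGGGGGG
GGGGGGWW
GGGGGGWR
GRGGGGWW
GGGGGGGG
GGGGGGGG
After op 6 fill(0,2,B) [47 cells changed]:
BBBBBKRB
BBBBBBBB
BBBBBBWW
BBBBBBWR
BRBBBBWW
BBBBBBBB
BBBBBBBB
After op 7 paint(5,5,K):
BBBBBKRB
BBBBBBBB
BBBBBBWW
BBBBBBWR
BRBBBBWW
BBBBBKBB
BBBBBBBB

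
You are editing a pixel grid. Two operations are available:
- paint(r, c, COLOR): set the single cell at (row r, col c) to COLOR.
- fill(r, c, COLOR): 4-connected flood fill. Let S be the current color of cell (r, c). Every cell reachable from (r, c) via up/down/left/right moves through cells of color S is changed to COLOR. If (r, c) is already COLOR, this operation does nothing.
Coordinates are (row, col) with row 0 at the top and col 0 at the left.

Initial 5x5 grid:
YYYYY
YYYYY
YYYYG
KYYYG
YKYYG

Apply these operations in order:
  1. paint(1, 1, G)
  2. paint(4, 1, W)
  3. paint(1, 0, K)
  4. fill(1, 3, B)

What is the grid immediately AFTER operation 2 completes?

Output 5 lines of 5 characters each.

After op 1 paint(1,1,G):
YYYYY
YGYYY
YYYYG
KYYYG
YKYYG
After op 2 paint(4,1,W):
YYYYY
YGYYY
YYYYG
KYYYG
YWYYG

Answer: YYYYY
YGYYY
YYYYG
KYYYG
YWYYG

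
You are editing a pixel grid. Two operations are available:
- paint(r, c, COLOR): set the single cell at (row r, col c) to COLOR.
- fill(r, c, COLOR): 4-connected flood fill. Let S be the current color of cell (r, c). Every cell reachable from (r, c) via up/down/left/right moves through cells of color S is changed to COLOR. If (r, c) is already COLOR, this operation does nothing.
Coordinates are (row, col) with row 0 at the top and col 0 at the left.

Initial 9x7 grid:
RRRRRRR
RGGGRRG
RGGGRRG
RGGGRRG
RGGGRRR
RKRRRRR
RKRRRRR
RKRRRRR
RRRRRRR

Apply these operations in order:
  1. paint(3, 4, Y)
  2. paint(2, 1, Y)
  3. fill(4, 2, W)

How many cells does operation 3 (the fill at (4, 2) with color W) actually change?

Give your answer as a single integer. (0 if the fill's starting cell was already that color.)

After op 1 paint(3,4,Y):
RRRRRRR
RGGGRRG
RGGGRRG
RGGGYRG
RGGGRRR
RKRRRRR
RKRRRRR
RKRRRRR
RRRRRRR
After op 2 paint(2,1,Y):
RRRRRRR
RGGGRRG
RYGGRRG
RGGGYRG
RGGGRRR
RKRRRRR
RKRRRRR
RKRRRRR
RRRRRRR
After op 3 fill(4,2,W) [11 cells changed]:
RRRRRRR
RWWWRRG
RYWWRRG
RWWWYRG
RWWWRRR
RKRRRRR
RKRRRRR
RKRRRRR
RRRRRRR

Answer: 11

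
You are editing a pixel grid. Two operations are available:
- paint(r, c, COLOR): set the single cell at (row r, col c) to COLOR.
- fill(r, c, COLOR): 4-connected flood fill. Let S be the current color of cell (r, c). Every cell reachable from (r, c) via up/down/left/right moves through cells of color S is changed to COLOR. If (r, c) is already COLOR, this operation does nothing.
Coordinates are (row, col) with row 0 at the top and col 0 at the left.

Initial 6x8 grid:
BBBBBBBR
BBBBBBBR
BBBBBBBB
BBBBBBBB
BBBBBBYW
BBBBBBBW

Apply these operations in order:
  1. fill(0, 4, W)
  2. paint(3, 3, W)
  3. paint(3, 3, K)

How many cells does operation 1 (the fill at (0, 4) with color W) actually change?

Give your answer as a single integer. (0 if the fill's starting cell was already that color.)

Answer: 43

Derivation:
After op 1 fill(0,4,W) [43 cells changed]:
WWWWWWWR
WWWWWWWR
WWWWWWWW
WWWWWWWW
WWWWWWYW
WWWWWWWW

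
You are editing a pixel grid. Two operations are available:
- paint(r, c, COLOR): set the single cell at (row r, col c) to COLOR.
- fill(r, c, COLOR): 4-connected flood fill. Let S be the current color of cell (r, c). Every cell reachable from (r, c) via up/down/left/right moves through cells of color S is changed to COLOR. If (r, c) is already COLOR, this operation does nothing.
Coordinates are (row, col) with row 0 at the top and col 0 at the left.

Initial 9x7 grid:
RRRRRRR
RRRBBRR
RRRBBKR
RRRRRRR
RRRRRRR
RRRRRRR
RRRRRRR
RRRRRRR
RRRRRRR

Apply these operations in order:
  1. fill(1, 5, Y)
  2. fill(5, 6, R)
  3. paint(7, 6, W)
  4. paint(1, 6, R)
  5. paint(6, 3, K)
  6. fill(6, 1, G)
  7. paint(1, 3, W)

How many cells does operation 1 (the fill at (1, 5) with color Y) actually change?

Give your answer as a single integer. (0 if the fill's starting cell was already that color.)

Answer: 58

Derivation:
After op 1 fill(1,5,Y) [58 cells changed]:
YYYYYYY
YYYBBYY
YYYBBKY
YYYYYYY
YYYYYYY
YYYYYYY
YYYYYYY
YYYYYYY
YYYYYYY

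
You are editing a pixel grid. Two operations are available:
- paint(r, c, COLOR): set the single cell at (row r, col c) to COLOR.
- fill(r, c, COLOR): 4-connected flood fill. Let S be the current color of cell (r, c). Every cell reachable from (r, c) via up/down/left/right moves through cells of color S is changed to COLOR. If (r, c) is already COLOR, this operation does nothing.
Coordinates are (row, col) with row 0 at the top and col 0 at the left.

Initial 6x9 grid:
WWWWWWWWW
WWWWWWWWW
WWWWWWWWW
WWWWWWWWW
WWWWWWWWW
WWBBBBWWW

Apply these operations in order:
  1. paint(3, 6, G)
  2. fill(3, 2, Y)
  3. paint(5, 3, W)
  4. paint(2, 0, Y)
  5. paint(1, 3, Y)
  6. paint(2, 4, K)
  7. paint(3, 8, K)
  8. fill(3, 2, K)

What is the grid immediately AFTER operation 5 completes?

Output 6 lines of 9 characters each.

Answer: YYYYYYYYY
YYYYYYYYY
YYYYYYYYY
YYYYYYGYY
YYYYYYYYY
YYBWBBYYY

Derivation:
After op 1 paint(3,6,G):
WWWWWWWWW
WWWWWWWWW
WWWWWWWWW
WWWWWWGWW
WWWWWWWWW
WWBBBBWWW
After op 2 fill(3,2,Y) [49 cells changed]:
YYYYYYYYY
YYYYYYYYY
YYYYYYYYY
YYYYYYGYY
YYYYYYYYY
YYBBBBYYY
After op 3 paint(5,3,W):
YYYYYYYYY
YYYYYYYYY
YYYYYYYYY
YYYYYYGYY
YYYYYYYYY
YYBWBBYYY
After op 4 paint(2,0,Y):
YYYYYYYYY
YYYYYYYYY
YYYYYYYYY
YYYYYYGYY
YYYYYYYYY
YYBWBBYYY
After op 5 paint(1,3,Y):
YYYYYYYYY
YYYYYYYYY
YYYYYYYYY
YYYYYYGYY
YYYYYYYYY
YYBWBBYYY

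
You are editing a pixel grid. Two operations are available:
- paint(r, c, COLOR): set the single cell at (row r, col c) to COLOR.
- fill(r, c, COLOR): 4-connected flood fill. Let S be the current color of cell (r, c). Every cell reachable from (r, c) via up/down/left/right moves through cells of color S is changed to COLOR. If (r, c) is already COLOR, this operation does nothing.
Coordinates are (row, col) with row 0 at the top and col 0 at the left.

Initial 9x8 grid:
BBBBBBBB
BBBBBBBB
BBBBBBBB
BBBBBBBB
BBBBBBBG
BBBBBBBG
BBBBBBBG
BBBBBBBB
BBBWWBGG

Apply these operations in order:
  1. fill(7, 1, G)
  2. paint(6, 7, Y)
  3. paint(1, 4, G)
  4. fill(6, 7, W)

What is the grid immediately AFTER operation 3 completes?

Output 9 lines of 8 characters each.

After op 1 fill(7,1,G) [65 cells changed]:
GGGGGGGG
GGGGGGGG
GGGGGGGG
GGGGGGGG
GGGGGGGG
GGGGGGGG
GGGGGGGG
GGGGGGGG
GGGWWGGG
After op 2 paint(6,7,Y):
GGGGGGGG
GGGGGGGG
GGGGGGGG
GGGGGGGG
GGGGGGGG
GGGGGGGG
GGGGGGGY
GGGGGGGG
GGGWWGGG
After op 3 paint(1,4,G):
GGGGGGGG
GGGGGGGG
GGGGGGGG
GGGGGGGG
GGGGGGGG
GGGGGGGG
GGGGGGGY
GGGGGGGG
GGGWWGGG

Answer: GGGGGGGG
GGGGGGGG
GGGGGGGG
GGGGGGGG
GGGGGGGG
GGGGGGGG
GGGGGGGY
GGGGGGGG
GGGWWGGG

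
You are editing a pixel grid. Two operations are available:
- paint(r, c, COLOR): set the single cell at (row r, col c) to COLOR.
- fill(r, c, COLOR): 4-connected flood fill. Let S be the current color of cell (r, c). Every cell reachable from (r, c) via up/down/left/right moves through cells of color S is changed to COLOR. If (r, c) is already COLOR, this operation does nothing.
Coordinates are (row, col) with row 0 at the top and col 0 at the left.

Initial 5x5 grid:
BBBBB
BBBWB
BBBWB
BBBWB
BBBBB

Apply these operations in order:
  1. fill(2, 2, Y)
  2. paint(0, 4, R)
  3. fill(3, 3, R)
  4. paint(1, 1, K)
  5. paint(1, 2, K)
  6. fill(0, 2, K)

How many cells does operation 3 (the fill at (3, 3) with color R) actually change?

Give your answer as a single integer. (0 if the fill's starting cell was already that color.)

After op 1 fill(2,2,Y) [22 cells changed]:
YYYYY
YYYWY
YYYWY
YYYWY
YYYYY
After op 2 paint(0,4,R):
YYYYR
YYYWY
YYYWY
YYYWY
YYYYY
After op 3 fill(3,3,R) [3 cells changed]:
YYYYR
YYYRY
YYYRY
YYYRY
YYYYY

Answer: 3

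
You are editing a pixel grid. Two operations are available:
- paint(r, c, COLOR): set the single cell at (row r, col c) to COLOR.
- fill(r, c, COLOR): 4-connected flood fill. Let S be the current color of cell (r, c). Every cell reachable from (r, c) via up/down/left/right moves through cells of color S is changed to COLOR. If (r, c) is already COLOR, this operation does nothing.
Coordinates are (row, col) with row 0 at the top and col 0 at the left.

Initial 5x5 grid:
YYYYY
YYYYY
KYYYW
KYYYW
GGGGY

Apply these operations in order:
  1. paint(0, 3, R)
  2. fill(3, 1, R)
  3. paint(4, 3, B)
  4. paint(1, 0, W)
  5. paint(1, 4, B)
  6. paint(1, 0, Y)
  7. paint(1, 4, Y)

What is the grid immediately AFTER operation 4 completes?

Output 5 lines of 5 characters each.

Answer: RRRRR
WRRRR
KRRRW
KRRRW
GGGBY

Derivation:
After op 1 paint(0,3,R):
YYYRY
YYYYY
KYYYW
KYYYW
GGGGY
After op 2 fill(3,1,R) [15 cells changed]:
RRRRR
RRRRR
KRRRW
KRRRW
GGGGY
After op 3 paint(4,3,B):
RRRRR
RRRRR
KRRRW
KRRRW
GGGBY
After op 4 paint(1,0,W):
RRRRR
WRRRR
KRRRW
KRRRW
GGGBY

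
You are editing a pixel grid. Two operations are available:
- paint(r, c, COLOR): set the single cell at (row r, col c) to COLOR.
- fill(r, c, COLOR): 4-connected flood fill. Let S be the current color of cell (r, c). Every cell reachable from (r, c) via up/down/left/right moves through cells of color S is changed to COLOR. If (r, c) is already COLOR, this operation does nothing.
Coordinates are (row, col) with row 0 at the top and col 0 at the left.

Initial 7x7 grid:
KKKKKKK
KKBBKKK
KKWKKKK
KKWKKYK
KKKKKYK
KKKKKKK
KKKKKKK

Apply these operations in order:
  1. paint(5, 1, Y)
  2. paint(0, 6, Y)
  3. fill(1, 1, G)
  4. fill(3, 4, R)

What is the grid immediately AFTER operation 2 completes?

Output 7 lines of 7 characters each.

Answer: KKKKKKY
KKBBKKK
KKWKKKK
KKWKKYK
KKKKKYK
KYKKKKK
KKKKKKK

Derivation:
After op 1 paint(5,1,Y):
KKKKKKK
KKBBKKK
KKWKKKK
KKWKKYK
KKKKKYK
KYKKKKK
KKKKKKK
After op 2 paint(0,6,Y):
KKKKKKY
KKBBKKK
KKWKKKK
KKWKKYK
KKKKKYK
KYKKKKK
KKKKKKK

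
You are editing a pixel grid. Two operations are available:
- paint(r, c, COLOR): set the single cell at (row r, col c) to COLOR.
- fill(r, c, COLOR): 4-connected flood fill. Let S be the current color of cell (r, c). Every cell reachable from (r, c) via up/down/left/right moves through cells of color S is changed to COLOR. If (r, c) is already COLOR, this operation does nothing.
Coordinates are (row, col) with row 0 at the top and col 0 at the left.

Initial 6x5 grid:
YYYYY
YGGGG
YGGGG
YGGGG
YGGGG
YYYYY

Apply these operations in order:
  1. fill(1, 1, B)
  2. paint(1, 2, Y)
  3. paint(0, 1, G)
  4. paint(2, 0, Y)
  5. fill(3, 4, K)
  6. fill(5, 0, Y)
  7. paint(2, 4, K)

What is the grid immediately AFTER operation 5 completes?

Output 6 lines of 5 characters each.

After op 1 fill(1,1,B) [16 cells changed]:
YYYYY
YBBBB
YBBBB
YBBBB
YBBBB
YYYYY
After op 2 paint(1,2,Y):
YYYYY
YBYBB
YBBBB
YBBBB
YBBBB
YYYYY
After op 3 paint(0,1,G):
YGYYY
YBYBB
YBBBB
YBBBB
YBBBB
YYYYY
After op 4 paint(2,0,Y):
YGYYY
YBYBB
YBBBB
YBBBB
YBBBB
YYYYY
After op 5 fill(3,4,K) [15 cells changed]:
YGYYY
YKYKK
YKKKK
YKKKK
YKKKK
YYYYY

Answer: YGYYY
YKYKK
YKKKK
YKKKK
YKKKK
YYYYY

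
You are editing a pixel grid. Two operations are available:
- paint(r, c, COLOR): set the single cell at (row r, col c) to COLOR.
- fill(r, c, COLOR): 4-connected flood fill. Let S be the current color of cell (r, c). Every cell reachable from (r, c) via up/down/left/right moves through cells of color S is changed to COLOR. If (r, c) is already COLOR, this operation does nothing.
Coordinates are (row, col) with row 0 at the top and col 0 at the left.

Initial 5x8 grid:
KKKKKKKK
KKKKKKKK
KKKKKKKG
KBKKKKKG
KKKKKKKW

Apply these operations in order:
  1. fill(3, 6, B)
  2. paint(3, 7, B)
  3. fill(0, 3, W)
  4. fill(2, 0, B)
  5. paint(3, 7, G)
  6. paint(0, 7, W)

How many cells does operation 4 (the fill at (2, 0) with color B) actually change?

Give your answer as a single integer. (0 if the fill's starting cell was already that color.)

Answer: 39

Derivation:
After op 1 fill(3,6,B) [36 cells changed]:
BBBBBBBB
BBBBBBBB
BBBBBBBG
BBBBBBBG
BBBBBBBW
After op 2 paint(3,7,B):
BBBBBBBB
BBBBBBBB
BBBBBBBG
BBBBBBBB
BBBBBBBW
After op 3 fill(0,3,W) [38 cells changed]:
WWWWWWWW
WWWWWWWW
WWWWWWWG
WWWWWWWW
WWWWWWWW
After op 4 fill(2,0,B) [39 cells changed]:
BBBBBBBB
BBBBBBBB
BBBBBBBG
BBBBBBBB
BBBBBBBB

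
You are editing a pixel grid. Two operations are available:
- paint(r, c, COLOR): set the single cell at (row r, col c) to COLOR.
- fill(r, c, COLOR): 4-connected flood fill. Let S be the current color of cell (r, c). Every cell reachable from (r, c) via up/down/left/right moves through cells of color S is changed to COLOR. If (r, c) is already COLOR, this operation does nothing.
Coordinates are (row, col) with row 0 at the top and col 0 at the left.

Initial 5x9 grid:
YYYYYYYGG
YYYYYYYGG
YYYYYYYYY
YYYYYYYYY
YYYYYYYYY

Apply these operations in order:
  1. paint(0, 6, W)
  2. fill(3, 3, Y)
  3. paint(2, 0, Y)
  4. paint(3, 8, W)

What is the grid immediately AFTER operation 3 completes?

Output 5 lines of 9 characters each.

After op 1 paint(0,6,W):
YYYYYYWGG
YYYYYYYGG
YYYYYYYYY
YYYYYYYYY
YYYYYYYYY
After op 2 fill(3,3,Y) [0 cells changed]:
YYYYYYWGG
YYYYYYYGG
YYYYYYYYY
YYYYYYYYY
YYYYYYYYY
After op 3 paint(2,0,Y):
YYYYYYWGG
YYYYYYYGG
YYYYYYYYY
YYYYYYYYY
YYYYYYYYY

Answer: YYYYYYWGG
YYYYYYYGG
YYYYYYYYY
YYYYYYYYY
YYYYYYYYY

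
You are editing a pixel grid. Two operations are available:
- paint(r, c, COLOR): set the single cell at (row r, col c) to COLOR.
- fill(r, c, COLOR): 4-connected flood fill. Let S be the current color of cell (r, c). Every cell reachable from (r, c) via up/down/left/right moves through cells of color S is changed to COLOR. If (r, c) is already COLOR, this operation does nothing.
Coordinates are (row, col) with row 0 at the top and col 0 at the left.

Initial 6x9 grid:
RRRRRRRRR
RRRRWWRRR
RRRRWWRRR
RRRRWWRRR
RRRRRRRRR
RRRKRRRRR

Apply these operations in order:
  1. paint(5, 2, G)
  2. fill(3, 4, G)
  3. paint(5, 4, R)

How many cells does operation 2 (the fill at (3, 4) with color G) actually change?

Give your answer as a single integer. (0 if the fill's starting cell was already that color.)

After op 1 paint(5,2,G):
RRRRRRRRR
RRRRWWRRR
RRRRWWRRR
RRRRWWRRR
RRRRRRRRR
RRGKRRRRR
After op 2 fill(3,4,G) [6 cells changed]:
RRRRRRRRR
RRRRGGRRR
RRRRGGRRR
RRRRGGRRR
RRRRRRRRR
RRGKRRRRR

Answer: 6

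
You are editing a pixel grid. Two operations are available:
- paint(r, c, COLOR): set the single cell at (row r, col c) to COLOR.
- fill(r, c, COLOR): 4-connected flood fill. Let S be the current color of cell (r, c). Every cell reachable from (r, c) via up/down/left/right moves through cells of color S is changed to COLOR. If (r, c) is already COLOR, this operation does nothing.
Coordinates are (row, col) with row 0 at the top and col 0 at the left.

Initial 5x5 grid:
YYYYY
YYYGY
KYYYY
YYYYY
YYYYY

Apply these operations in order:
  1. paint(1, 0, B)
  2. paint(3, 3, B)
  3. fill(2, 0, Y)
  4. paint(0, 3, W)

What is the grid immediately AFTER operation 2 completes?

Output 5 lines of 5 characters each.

Answer: YYYYY
BYYGY
KYYYY
YYYBY
YYYYY

Derivation:
After op 1 paint(1,0,B):
YYYYY
BYYGY
KYYYY
YYYYY
YYYYY
After op 2 paint(3,3,B):
YYYYY
BYYGY
KYYYY
YYYBY
YYYYY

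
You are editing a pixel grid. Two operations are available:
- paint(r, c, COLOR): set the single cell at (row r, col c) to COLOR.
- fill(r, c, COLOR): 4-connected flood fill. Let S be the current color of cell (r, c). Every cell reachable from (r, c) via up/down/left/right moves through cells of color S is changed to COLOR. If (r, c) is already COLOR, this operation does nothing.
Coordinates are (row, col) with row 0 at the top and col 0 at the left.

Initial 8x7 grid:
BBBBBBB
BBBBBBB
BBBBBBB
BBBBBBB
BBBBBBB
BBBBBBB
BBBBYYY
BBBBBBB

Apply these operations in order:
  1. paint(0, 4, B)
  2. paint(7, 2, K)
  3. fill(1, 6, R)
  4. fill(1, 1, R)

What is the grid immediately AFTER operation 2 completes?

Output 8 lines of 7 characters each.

Answer: BBBBBBB
BBBBBBB
BBBBBBB
BBBBBBB
BBBBBBB
BBBBBBB
BBBBYYY
BBKBBBB

Derivation:
After op 1 paint(0,4,B):
BBBBBBB
BBBBBBB
BBBBBBB
BBBBBBB
BBBBBBB
BBBBBBB
BBBBYYY
BBBBBBB
After op 2 paint(7,2,K):
BBBBBBB
BBBBBBB
BBBBBBB
BBBBBBB
BBBBBBB
BBBBBBB
BBBBYYY
BBKBBBB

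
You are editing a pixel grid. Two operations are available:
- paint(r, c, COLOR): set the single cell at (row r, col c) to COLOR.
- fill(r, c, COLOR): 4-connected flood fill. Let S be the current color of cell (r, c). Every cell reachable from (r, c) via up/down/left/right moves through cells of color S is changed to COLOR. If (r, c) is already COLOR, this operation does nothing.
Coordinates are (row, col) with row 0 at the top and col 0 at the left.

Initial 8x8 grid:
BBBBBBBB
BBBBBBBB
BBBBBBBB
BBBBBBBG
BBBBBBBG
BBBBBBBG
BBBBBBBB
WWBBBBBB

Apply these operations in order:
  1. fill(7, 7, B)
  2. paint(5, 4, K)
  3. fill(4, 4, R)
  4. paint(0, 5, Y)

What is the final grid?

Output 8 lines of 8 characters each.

After op 1 fill(7,7,B) [0 cells changed]:
BBBBBBBB
BBBBBBBB
BBBBBBBB
BBBBBBBG
BBBBBBBG
BBBBBBBG
BBBBBBBB
WWBBBBBB
After op 2 paint(5,4,K):
BBBBBBBB
BBBBBBBB
BBBBBBBB
BBBBBBBG
BBBBBBBG
BBBBKBBG
BBBBBBBB
WWBBBBBB
After op 3 fill(4,4,R) [58 cells changed]:
RRRRRRRR
RRRRRRRR
RRRRRRRR
RRRRRRRG
RRRRRRRG
RRRRKRRG
RRRRRRRR
WWRRRRRR
After op 4 paint(0,5,Y):
RRRRRYRR
RRRRRRRR
RRRRRRRR
RRRRRRRG
RRRRRRRG
RRRRKRRG
RRRRRRRR
WWRRRRRR

Answer: RRRRRYRR
RRRRRRRR
RRRRRRRR
RRRRRRRG
RRRRRRRG
RRRRKRRG
RRRRRRRR
WWRRRRRR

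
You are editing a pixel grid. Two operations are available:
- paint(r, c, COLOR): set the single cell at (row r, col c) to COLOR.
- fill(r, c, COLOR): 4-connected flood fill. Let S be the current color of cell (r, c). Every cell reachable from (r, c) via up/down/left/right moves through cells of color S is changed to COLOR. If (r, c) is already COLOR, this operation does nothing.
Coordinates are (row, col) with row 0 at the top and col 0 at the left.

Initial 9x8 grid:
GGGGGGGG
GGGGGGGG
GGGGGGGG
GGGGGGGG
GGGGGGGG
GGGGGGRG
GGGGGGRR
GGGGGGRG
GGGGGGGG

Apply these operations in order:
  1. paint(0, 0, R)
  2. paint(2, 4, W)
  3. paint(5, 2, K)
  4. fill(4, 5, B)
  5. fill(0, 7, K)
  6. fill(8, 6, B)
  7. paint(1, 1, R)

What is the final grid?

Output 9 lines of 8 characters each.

After op 1 paint(0,0,R):
RGGGGGGG
GGGGGGGG
GGGGGGGG
GGGGGGGG
GGGGGGGG
GGGGGGRG
GGGGGGRR
GGGGGGRG
GGGGGGGG
After op 2 paint(2,4,W):
RGGGGGGG
GGGGGGGG
GGGGWGGG
GGGGGGGG
GGGGGGGG
GGGGGGRG
GGGGGGRR
GGGGGGRG
GGGGGGGG
After op 3 paint(5,2,K):
RGGGGGGG
GGGGGGGG
GGGGWGGG
GGGGGGGG
GGGGGGGG
GGKGGGRG
GGGGGGRR
GGGGGGRG
GGGGGGGG
After op 4 fill(4,5,B) [65 cells changed]:
RBBBBBBB
BBBBBBBB
BBBBWBBB
BBBBBBBB
BBBBBBBB
BBKBBBRB
BBBBBBRR
BBBBBBRB
BBBBBBBB
After op 5 fill(0,7,K) [65 cells changed]:
RKKKKKKK
KKKKKKKK
KKKKWKKK
KKKKKKKK
KKKKKKKK
KKKKKKRK
KKKKKKRR
KKKKKKRK
KKKKKKKK
After op 6 fill(8,6,B) [66 cells changed]:
RBBBBBBB
BBBBBBBB
BBBBWBBB
BBBBBBBB
BBBBBBBB
BBBBBBRB
BBBBBBRR
BBBBBBRB
BBBBBBBB
After op 7 paint(1,1,R):
RBBBBBBB
BRBBBBBB
BBBBWBBB
BBBBBBBB
BBBBBBBB
BBBBBBRB
BBBBBBRR
BBBBBBRB
BBBBBBBB

Answer: RBBBBBBB
BRBBBBBB
BBBBWBBB
BBBBBBBB
BBBBBBBB
BBBBBBRB
BBBBBBRR
BBBBBBRB
BBBBBBBB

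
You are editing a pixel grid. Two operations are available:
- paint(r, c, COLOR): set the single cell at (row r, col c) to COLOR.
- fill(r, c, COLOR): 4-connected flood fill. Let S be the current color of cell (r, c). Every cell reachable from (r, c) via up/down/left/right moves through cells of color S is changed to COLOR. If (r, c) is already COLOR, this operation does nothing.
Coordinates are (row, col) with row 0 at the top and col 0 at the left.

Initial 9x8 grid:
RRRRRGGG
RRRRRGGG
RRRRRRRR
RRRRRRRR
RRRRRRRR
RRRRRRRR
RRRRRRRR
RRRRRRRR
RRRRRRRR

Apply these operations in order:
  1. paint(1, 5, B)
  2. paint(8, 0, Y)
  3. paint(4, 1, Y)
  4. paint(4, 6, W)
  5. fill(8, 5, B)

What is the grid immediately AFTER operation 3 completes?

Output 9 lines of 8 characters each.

After op 1 paint(1,5,B):
RRRRRGGG
RRRRRBGG
RRRRRRRR
RRRRRRRR
RRRRRRRR
RRRRRRRR
RRRRRRRR
RRRRRRRR
RRRRRRRR
After op 2 paint(8,0,Y):
RRRRRGGG
RRRRRBGG
RRRRRRRR
RRRRRRRR
RRRRRRRR
RRRRRRRR
RRRRRRRR
RRRRRRRR
YRRRRRRR
After op 3 paint(4,1,Y):
RRRRRGGG
RRRRRBGG
RRRRRRRR
RRRRRRRR
RYRRRRRR
RRRRRRRR
RRRRRRRR
RRRRRRRR
YRRRRRRR

Answer: RRRRRGGG
RRRRRBGG
RRRRRRRR
RRRRRRRR
RYRRRRRR
RRRRRRRR
RRRRRRRR
RRRRRRRR
YRRRRRRR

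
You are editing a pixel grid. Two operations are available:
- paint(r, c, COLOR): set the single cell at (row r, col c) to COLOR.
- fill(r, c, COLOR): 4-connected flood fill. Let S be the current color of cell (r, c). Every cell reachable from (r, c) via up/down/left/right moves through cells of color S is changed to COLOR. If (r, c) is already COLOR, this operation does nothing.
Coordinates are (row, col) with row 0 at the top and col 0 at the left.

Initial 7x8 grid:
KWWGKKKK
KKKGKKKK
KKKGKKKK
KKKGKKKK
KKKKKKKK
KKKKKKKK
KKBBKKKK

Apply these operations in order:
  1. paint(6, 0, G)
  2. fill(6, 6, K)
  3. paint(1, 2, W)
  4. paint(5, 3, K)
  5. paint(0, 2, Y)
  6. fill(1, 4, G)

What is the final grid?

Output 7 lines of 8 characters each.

Answer: GWYGGGGG
GGWGGGGG
GGGGGGGG
GGGGGGGG
GGGGGGGG
GGGGGGGG
GGBBGGGG

Derivation:
After op 1 paint(6,0,G):
KWWGKKKK
KKKGKKKK
KKKGKKKK
KKKGKKKK
KKKKKKKK
KKKKKKKK
GKBBKKKK
After op 2 fill(6,6,K) [0 cells changed]:
KWWGKKKK
KKKGKKKK
KKKGKKKK
KKKGKKKK
KKKKKKKK
KKKKKKKK
GKBBKKKK
After op 3 paint(1,2,W):
KWWGKKKK
KKWGKKKK
KKKGKKKK
KKKGKKKK
KKKKKKKK
KKKKKKKK
GKBBKKKK
After op 4 paint(5,3,K):
KWWGKKKK
KKWGKKKK
KKKGKKKK
KKKGKKKK
KKKKKKKK
KKKKKKKK
GKBBKKKK
After op 5 paint(0,2,Y):
KWYGKKKK
KKWGKKKK
KKKGKKKK
KKKGKKKK
KKKKKKKK
KKKKKKKK
GKBBKKKK
After op 6 fill(1,4,G) [46 cells changed]:
GWYGGGGG
GGWGGGGG
GGGGGGGG
GGGGGGGG
GGGGGGGG
GGGGGGGG
GGBBGGGG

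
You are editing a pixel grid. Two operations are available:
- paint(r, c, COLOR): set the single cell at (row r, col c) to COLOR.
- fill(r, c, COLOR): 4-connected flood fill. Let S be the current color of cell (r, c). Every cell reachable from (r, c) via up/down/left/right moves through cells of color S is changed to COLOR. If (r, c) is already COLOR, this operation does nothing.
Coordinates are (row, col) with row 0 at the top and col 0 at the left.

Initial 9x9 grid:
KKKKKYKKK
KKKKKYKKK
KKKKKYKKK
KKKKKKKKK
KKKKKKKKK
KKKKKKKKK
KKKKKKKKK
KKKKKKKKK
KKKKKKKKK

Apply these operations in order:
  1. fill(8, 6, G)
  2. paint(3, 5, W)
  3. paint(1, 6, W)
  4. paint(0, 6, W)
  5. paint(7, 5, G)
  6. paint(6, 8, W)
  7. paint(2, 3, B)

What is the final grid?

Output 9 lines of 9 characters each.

After op 1 fill(8,6,G) [78 cells changed]:
GGGGGYGGG
GGGGGYGGG
GGGGGYGGG
GGGGGGGGG
GGGGGGGGG
GGGGGGGGG
GGGGGGGGG
GGGGGGGGG
GGGGGGGGG
After op 2 paint(3,5,W):
GGGGGYGGG
GGGGGYGGG
GGGGGYGGG
GGGGGWGGG
GGGGGGGGG
GGGGGGGGG
GGGGGGGGG
GGGGGGGGG
GGGGGGGGG
After op 3 paint(1,6,W):
GGGGGYGGG
GGGGGYWGG
GGGGGYGGG
GGGGGWGGG
GGGGGGGGG
GGGGGGGGG
GGGGGGGGG
GGGGGGGGG
GGGGGGGGG
After op 4 paint(0,6,W):
GGGGGYWGG
GGGGGYWGG
GGGGGYGGG
GGGGGWGGG
GGGGGGGGG
GGGGGGGGG
GGGGGGGGG
GGGGGGGGG
GGGGGGGGG
After op 5 paint(7,5,G):
GGGGGYWGG
GGGGGYWGG
GGGGGYGGG
GGGGGWGGG
GGGGGGGGG
GGGGGGGGG
GGGGGGGGG
GGGGGGGGG
GGGGGGGGG
After op 6 paint(6,8,W):
GGGGGYWGG
GGGGGYWGG
GGGGGYGGG
GGGGGWGGG
GGGGGGGGG
GGGGGGGGG
GGGGGGGGW
GGGGGGGGG
GGGGGGGGG
After op 7 paint(2,3,B):
GGGGGYWGG
GGGGGYWGG
GGGBGYGGG
GGGGGWGGG
GGGGGGGGG
GGGGGGGGG
GGGGGGGGW
GGGGGGGGG
GGGGGGGGG

Answer: GGGGGYWGG
GGGGGYWGG
GGGBGYGGG
GGGGGWGGG
GGGGGGGGG
GGGGGGGGG
GGGGGGGGW
GGGGGGGGG
GGGGGGGGG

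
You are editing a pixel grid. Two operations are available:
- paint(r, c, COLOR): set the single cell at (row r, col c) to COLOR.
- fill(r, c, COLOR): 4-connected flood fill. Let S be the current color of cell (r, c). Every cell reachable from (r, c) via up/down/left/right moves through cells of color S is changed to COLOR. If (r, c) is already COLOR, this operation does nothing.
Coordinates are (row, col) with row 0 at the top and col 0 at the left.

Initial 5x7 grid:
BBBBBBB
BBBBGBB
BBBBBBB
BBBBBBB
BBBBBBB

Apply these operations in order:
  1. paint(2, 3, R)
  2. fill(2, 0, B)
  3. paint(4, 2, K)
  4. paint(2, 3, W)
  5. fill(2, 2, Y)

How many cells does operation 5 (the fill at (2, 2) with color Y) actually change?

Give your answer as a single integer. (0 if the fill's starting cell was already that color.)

After op 1 paint(2,3,R):
BBBBBBB
BBBBGBB
BBBRBBB
BBBBBBB
BBBBBBB
After op 2 fill(2,0,B) [0 cells changed]:
BBBBBBB
BBBBGBB
BBBRBBB
BBBBBBB
BBBBBBB
After op 3 paint(4,2,K):
BBBBBBB
BBBBGBB
BBBRBBB
BBBBBBB
BBKBBBB
After op 4 paint(2,3,W):
BBBBBBB
BBBBGBB
BBBWBBB
BBBBBBB
BBKBBBB
After op 5 fill(2,2,Y) [32 cells changed]:
YYYYYYY
YYYYGYY
YYYWYYY
YYYYYYY
YYKYYYY

Answer: 32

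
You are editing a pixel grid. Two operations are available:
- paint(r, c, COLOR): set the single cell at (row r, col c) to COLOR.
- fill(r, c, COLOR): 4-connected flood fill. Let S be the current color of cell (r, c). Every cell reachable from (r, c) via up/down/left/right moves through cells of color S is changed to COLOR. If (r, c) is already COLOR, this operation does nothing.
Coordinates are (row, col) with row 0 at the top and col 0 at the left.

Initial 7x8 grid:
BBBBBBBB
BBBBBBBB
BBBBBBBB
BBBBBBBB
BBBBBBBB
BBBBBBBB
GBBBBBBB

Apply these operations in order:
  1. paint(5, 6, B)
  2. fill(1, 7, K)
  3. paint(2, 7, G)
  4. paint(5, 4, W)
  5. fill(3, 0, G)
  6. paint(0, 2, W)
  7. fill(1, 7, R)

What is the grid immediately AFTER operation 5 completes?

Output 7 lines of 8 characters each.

After op 1 paint(5,6,B):
BBBBBBBB
BBBBBBBB
BBBBBBBB
BBBBBBBB
BBBBBBBB
BBBBBBBB
GBBBBBBB
After op 2 fill(1,7,K) [55 cells changed]:
KKKKKKKK
KKKKKKKK
KKKKKKKK
KKKKKKKK
KKKKKKKK
KKKKKKKK
GKKKKKKK
After op 3 paint(2,7,G):
KKKKKKKK
KKKKKKKK
KKKKKKKG
KKKKKKKK
KKKKKKKK
KKKKKKKK
GKKKKKKK
After op 4 paint(5,4,W):
KKKKKKKK
KKKKKKKK
KKKKKKKG
KKKKKKKK
KKKKKKKK
KKKKWKKK
GKKKKKKK
After op 5 fill(3,0,G) [53 cells changed]:
GGGGGGGG
GGGGGGGG
GGGGGGGG
GGGGGGGG
GGGGGGGG
GGGGWGGG
GGGGGGGG

Answer: GGGGGGGG
GGGGGGGG
GGGGGGGG
GGGGGGGG
GGGGGGGG
GGGGWGGG
GGGGGGGG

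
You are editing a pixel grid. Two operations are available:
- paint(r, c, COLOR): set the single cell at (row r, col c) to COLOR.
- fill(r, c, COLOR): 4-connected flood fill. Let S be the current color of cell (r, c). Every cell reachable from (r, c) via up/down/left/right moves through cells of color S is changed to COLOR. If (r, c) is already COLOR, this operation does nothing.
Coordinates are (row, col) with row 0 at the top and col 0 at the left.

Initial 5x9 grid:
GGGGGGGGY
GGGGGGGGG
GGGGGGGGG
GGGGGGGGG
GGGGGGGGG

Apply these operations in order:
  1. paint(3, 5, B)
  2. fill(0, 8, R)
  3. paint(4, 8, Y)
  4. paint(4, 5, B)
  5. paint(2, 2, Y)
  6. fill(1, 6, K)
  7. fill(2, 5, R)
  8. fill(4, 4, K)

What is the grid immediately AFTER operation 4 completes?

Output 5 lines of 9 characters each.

Answer: GGGGGGGGR
GGGGGGGGG
GGGGGGGGG
GGGGGBGGG
GGGGGBGGY

Derivation:
After op 1 paint(3,5,B):
GGGGGGGGY
GGGGGGGGG
GGGGGGGGG
GGGGGBGGG
GGGGGGGGG
After op 2 fill(0,8,R) [1 cells changed]:
GGGGGGGGR
GGGGGGGGG
GGGGGGGGG
GGGGGBGGG
GGGGGGGGG
After op 3 paint(4,8,Y):
GGGGGGGGR
GGGGGGGGG
GGGGGGGGG
GGGGGBGGG
GGGGGGGGY
After op 4 paint(4,5,B):
GGGGGGGGR
GGGGGGGGG
GGGGGGGGG
GGGGGBGGG
GGGGGBGGY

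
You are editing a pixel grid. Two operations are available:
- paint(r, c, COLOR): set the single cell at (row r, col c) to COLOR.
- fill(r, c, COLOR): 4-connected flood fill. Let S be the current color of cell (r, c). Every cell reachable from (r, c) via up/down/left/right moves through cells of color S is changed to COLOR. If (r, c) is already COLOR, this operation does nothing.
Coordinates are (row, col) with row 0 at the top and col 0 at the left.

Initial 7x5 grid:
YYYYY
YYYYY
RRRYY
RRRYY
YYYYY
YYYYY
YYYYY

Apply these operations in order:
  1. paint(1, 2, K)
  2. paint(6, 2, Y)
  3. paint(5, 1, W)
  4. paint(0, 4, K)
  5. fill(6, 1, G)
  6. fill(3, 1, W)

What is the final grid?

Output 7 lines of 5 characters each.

Answer: GGGGK
GGKGG
WWWGG
WWWGG
GGGGG
GWGGG
GGGGG

Derivation:
After op 1 paint(1,2,K):
YYYYY
YYKYY
RRRYY
RRRYY
YYYYY
YYYYY
YYYYY
After op 2 paint(6,2,Y):
YYYYY
YYKYY
RRRYY
RRRYY
YYYYY
YYYYY
YYYYY
After op 3 paint(5,1,W):
YYYYY
YYKYY
RRRYY
RRRYY
YYYYY
YWYYY
YYYYY
After op 4 paint(0,4,K):
YYYYK
YYKYY
RRRYY
RRRYY
YYYYY
YWYYY
YYYYY
After op 5 fill(6,1,G) [26 cells changed]:
GGGGK
GGKGG
RRRGG
RRRGG
GGGGG
GWGGG
GGGGG
After op 6 fill(3,1,W) [6 cells changed]:
GGGGK
GGKGG
WWWGG
WWWGG
GGGGG
GWGGG
GGGGG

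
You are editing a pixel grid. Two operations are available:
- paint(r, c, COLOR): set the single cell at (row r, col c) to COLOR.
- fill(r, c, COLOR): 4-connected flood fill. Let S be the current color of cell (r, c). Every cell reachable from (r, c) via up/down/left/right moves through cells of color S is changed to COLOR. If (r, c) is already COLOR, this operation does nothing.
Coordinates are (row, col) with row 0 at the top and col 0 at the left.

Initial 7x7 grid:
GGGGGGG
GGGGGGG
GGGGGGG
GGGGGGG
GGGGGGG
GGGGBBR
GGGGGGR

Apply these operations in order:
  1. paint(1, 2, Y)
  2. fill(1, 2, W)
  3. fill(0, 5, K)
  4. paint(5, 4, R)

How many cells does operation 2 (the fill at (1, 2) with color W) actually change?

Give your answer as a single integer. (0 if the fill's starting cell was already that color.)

Answer: 1

Derivation:
After op 1 paint(1,2,Y):
GGGGGGG
GGYGGGG
GGGGGGG
GGGGGGG
GGGGGGG
GGGGBBR
GGGGGGR
After op 2 fill(1,2,W) [1 cells changed]:
GGGGGGG
GGWGGGG
GGGGGGG
GGGGGGG
GGGGGGG
GGGGBBR
GGGGGGR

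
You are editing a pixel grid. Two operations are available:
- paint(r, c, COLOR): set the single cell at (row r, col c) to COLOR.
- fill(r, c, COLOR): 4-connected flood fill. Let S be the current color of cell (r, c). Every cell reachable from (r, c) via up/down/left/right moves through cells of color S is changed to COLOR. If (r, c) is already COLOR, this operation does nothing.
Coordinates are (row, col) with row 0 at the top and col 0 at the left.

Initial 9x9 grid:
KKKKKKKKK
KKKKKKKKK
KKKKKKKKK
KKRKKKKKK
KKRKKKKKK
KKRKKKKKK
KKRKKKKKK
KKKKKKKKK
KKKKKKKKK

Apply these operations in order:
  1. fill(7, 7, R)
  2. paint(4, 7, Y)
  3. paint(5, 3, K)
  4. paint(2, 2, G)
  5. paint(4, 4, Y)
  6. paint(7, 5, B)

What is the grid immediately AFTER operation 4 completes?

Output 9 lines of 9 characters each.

After op 1 fill(7,7,R) [77 cells changed]:
RRRRRRRRR
RRRRRRRRR
RRRRRRRRR
RRRRRRRRR
RRRRRRRRR
RRRRRRRRR
RRRRRRRRR
RRRRRRRRR
RRRRRRRRR
After op 2 paint(4,7,Y):
RRRRRRRRR
RRRRRRRRR
RRRRRRRRR
RRRRRRRRR
RRRRRRRYR
RRRRRRRRR
RRRRRRRRR
RRRRRRRRR
RRRRRRRRR
After op 3 paint(5,3,K):
RRRRRRRRR
RRRRRRRRR
RRRRRRRRR
RRRRRRRRR
RRRRRRRYR
RRRKRRRRR
RRRRRRRRR
RRRRRRRRR
RRRRRRRRR
After op 4 paint(2,2,G):
RRRRRRRRR
RRRRRRRRR
RRGRRRRRR
RRRRRRRRR
RRRRRRRYR
RRRKRRRRR
RRRRRRRRR
RRRRRRRRR
RRRRRRRRR

Answer: RRRRRRRRR
RRRRRRRRR
RRGRRRRRR
RRRRRRRRR
RRRRRRRYR
RRRKRRRRR
RRRRRRRRR
RRRRRRRRR
RRRRRRRRR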